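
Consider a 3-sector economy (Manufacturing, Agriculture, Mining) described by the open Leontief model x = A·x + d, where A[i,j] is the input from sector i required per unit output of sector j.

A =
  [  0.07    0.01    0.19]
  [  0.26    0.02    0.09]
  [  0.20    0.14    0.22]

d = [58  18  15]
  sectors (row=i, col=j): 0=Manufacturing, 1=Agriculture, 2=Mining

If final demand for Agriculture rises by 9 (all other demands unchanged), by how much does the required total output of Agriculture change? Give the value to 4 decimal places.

9.4769

Form M = I − A:
  [  0.93   -0.01   -0.19]
  [ -0.26    0.98   -0.09]
  [ -0.20   -0.14    0.78]
Leontief inverse L = M⁻¹:
  [  1.1516    0.0527    0.2866]
  [  0.3382    1.0530    0.2039]
  [  0.3560    0.2025    1.3921]
Total output x = L · d:
  x_0 = 1.1516·58 + 0.0527·18 + 0.2866·15 = 72.0426
  x_1 = 0.3382·58 + 1.0530·18 + 0.2039·15 = 41.6294
  x_2 = 0.3560·58 + 0.2025·18 + 1.3921·15 = 45.1752
Δx_1 = L[1,1] · Δd_1 = 1.0530 · 9 = 9.4769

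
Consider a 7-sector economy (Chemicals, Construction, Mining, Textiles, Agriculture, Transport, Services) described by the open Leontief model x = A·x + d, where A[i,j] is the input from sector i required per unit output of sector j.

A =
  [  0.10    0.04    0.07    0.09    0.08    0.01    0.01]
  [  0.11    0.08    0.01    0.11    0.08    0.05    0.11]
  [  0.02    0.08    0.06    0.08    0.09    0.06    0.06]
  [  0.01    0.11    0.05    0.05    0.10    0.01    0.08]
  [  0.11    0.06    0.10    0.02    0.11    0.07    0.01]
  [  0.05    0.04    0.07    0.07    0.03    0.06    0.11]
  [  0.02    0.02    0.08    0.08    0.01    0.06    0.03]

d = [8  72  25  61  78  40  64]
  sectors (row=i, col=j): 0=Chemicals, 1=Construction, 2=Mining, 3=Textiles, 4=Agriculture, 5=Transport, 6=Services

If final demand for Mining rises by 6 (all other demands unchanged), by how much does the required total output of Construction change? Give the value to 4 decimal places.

Form M = I − A:
  [  0.90   -0.04   -0.07   -0.09   -0.08   -0.01   -0.01]
  [ -0.11    0.92   -0.01   -0.11   -0.08   -0.05   -0.11]
  [ -0.02   -0.08    0.94   -0.08   -0.09   -0.06   -0.06]
  [ -0.01   -0.11   -0.05    0.95   -0.10   -0.01   -0.08]
  [ -0.11   -0.06   -0.10   -0.02    0.89   -0.07   -0.01]
  [ -0.05   -0.04   -0.07   -0.07   -0.03    0.94   -0.11]
  [ -0.02   -0.02   -0.08   -0.08   -0.01   -0.06    0.97]
Leontief inverse L = M⁻¹:
  [  1.1463    0.0882    0.1154    0.1383    0.1400    0.0391    0.0462]
  [  0.1696    1.1389    0.0706    0.1773    0.1495    0.0902    0.1617]
  [  0.0685    0.1320    1.1100    0.1347    0.1499    0.0981    0.1081]
  [  0.0579    0.1572    0.0949    1.1013    0.1556    0.0461    0.1220]
  [  0.1696    0.1133    0.1563    0.0799    1.1781    0.1099    0.0555]
  [  0.0882    0.0848    0.1170    0.1232    0.0798    1.0938    0.1528]
  [  0.0448    0.0556    0.1121    0.1169    0.0482    0.0833    1.0642]
Total output x = L · d:
  x_0 = 1.1463·8 + 0.0882·72 + 0.1154·25 + 0.1383·61 + 0.1400·78 + 0.0391·40 + 0.0462·64 = 42.2871
  x_1 = 0.1696·8 + 1.1389·72 + 0.0706·25 + 0.1773·61 + 0.1495·78 + 0.0902·40 + 0.1617·64 = 121.5510
  x_2 = 0.0685·8 + 0.1320·72 + 1.1100·25 + 0.1347·61 + 0.1499·78 + 0.0981·40 + 0.1081·64 = 68.5559
  x_3 = 0.0579·8 + 0.1572·72 + 0.0949·25 + 1.1013·61 + 0.1556·78 + 0.0461·40 + 0.1220·64 = 103.1215
  x_4 = 0.1696·8 + 0.1133·72 + 0.1563·25 + 0.0799·61 + 1.1781·78 + 0.1099·40 + 0.0555·64 = 118.1436
  x_5 = 0.0882·8 + 0.0848·72 + 0.1170·25 + 0.1232·61 + 0.0798·78 + 1.0938·40 + 0.1528·64 = 77.0030
  x_6 = 0.0448·8 + 0.0556·72 + 0.1121·25 + 0.1169·61 + 0.0482·78 + 0.0833·40 + 1.0642·64 = 89.4975
Δx_1 = L[1,2] · Δd_2 = 0.0706 · 6 = 0.4234

0.4234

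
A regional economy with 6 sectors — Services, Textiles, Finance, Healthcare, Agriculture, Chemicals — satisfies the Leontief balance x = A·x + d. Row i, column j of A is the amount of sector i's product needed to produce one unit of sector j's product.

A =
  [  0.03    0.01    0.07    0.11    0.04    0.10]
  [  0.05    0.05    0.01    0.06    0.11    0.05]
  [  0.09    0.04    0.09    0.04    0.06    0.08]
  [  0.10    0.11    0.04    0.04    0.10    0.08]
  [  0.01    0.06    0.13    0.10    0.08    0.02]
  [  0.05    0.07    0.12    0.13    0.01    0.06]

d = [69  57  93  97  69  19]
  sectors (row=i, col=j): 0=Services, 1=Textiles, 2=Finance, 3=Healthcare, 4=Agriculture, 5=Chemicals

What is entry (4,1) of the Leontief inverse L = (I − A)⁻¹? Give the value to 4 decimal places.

L[4,1] = 0.1011

Form M = I − A:
  [  0.97   -0.01   -0.07   -0.11   -0.04   -0.10]
  [ -0.05    0.95   -0.01   -0.06   -0.11   -0.05]
  [ -0.09   -0.04    0.91   -0.04   -0.06   -0.08]
  [ -0.10   -0.11   -0.04    0.96   -0.10   -0.08]
  [ -0.01   -0.06   -0.13   -0.10    0.92   -0.02]
  [ -0.05   -0.07   -0.12   -0.13   -0.01    0.94]
Leontief inverse L = M⁻¹:
  [  1.0690    0.0500    0.1197    0.1580    0.0790    0.1417]
  [  0.0776    1.0835    0.0547    0.1056    0.1489    0.0827]
  [  0.1274    0.0761    1.1446    0.0945    0.1009    0.1252]
  [  0.1392    0.1527    0.0997    1.1046    0.1523    0.1287]
  [  0.0520    0.1011    0.1812    0.1460    1.1297    0.0628]
  [  0.0987    0.1152    0.1723    0.1826    0.0612    1.1120]
Total output x = L · d:
  x_0 = 1.0690·69 + 0.0500·57 + 0.1197·93 + 0.1580·97 + 0.0790·69 + 0.1417·19 = 111.2157
  x_1 = 0.0776·69 + 1.0835·57 + 0.0547·93 + 0.1056·97 + 0.1489·69 + 0.0827·19 = 94.2841
  x_2 = 0.1274·69 + 0.0761·57 + 1.1446·93 + 0.0945·97 + 0.1009·69 + 0.1252·19 = 138.0824
  x_3 = 0.1392·69 + 0.1527·57 + 0.0997·93 + 1.1046·97 + 0.1523·69 + 0.1287·19 = 147.6702
  x_4 = 0.0520·69 + 0.1011·57 + 0.1812·93 + 0.1460·97 + 1.1297·69 + 0.0628·19 = 119.4960
  x_5 = 0.0987·69 + 0.1152·57 + 0.1723·93 + 0.1826·97 + 0.0612·69 + 1.1120·19 = 72.4709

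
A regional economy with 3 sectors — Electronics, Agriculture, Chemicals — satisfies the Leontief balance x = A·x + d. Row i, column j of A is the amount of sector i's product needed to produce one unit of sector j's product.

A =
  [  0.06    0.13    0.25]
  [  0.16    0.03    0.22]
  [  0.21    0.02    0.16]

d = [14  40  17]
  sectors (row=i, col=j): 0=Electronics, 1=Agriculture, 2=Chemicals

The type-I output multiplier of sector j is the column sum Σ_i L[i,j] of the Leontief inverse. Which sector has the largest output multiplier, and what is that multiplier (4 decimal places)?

Form M = I − A:
  [  0.94   -0.13   -0.25]
  [ -0.16    0.97   -0.22]
  [ -0.21   -0.02    0.84]
Leontief inverse L = M⁻¹:
  [  1.1804    0.1663    0.3949]
  [  0.2630    1.0736    0.3595]
  [  0.3014    0.0671    1.2977]
Total output x = L · d:
  x_0 = 1.1804·14 + 0.1663·40 + 0.3949·17 = 29.8909
  x_1 = 0.2630·14 + 1.0736·40 + 0.3595·17 = 52.7373
  x_2 = 0.3014·14 + 0.0671·40 + 1.2977·17 = 28.9665
Output multipliers (column sums of L):
  Electronics: 1.7448
  Agriculture: 1.3071
  Chemicals: 2.0521

Chemicals (2.0521)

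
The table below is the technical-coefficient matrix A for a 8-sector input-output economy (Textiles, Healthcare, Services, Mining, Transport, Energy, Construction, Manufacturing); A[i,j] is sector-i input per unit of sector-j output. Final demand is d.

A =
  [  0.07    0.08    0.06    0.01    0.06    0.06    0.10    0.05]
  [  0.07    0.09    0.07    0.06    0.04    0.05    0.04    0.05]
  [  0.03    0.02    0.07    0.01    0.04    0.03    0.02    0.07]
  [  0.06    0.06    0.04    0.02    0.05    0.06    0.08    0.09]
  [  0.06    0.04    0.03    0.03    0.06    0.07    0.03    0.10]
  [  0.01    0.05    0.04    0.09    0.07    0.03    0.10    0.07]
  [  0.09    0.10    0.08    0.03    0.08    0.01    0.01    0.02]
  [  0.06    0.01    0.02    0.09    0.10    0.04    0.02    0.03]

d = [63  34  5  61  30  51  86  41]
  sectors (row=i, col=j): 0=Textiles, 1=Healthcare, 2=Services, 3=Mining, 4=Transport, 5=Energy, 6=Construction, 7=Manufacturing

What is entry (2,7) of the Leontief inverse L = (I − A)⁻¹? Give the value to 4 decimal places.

Form M = I − A:
  [  0.93   -0.08   -0.06   -0.01   -0.06   -0.06   -0.10   -0.05]
  [ -0.07    0.91   -0.07   -0.06   -0.04   -0.05   -0.04   -0.05]
  [ -0.03   -0.02    0.93   -0.01   -0.04   -0.03   -0.02   -0.07]
  [ -0.06   -0.06   -0.04    0.98   -0.05   -0.06   -0.08   -0.09]
  [ -0.06   -0.04   -0.03   -0.03    0.94   -0.07   -0.03   -0.10]
  [ -0.01   -0.05   -0.04   -0.09   -0.07    0.97   -0.10   -0.07]
  [ -0.09   -0.10   -0.08   -0.03   -0.08   -0.01    0.99   -0.02]
  [ -0.06   -0.01   -0.02   -0.09   -0.10   -0.04   -0.02    0.97]
Leontief inverse L = M⁻¹:
  [  1.1196    0.1304    0.1059    0.0460    0.1134    0.0957    0.1393    0.0978]
  [  0.1161    1.1365    0.1128    0.0941    0.0894    0.0864    0.0810    0.0986]
  [  0.0561    0.0426    1.0936    0.0316    0.0714    0.0511    0.0414    0.0988]
  [  0.1063    0.1048    0.0805    1.0564    0.1021    0.0939    0.1173    0.1344]
  [  0.1004    0.0778    0.0641    0.0650    1.1083    0.1028    0.0667    0.1429]
  [  0.0575    0.0949    0.0800    0.1236    0.1209    1.0644    0.1348    0.1171]
  [  0.1319    0.1414    0.1188    0.0571    0.1218    0.0449    1.0457    0.0653]
  [  0.0969    0.0452    0.0501    0.1155    0.1406    0.0720    0.0552    1.0734]
Total output x = L · d:
  x_0 = 1.1196·63 + 0.1304·34 + 0.1059·5 + 0.0460·61 + 0.1134·30 + 0.0957·51 + 0.1393·86 + 0.0978·41 = 102.5781
  x_1 = 0.1161·63 + 1.1365·34 + 0.1128·5 + 0.0941·61 + 0.0894·30 + 0.0864·51 + 0.0810·86 + 0.0986·41 = 70.3539
  x_2 = 0.0561·63 + 0.0426·34 + 1.0936·5 + 0.0316·61 + 0.0714·30 + 0.0511·51 + 0.0414·86 + 0.0988·41 = 24.7332
  x_3 = 0.1063·63 + 0.1048·34 + 0.0805·5 + 1.0564·61 + 0.1021·30 + 0.0939·51 + 0.1173·86 + 0.1344·41 = 98.5510
  x_4 = 0.1004·63 + 0.0778·34 + 0.0641·5 + 0.0650·61 + 1.1083·30 + 0.1028·51 + 0.0667·86 + 0.1429·41 = 63.3348
  x_5 = 0.0575·63 + 0.0949·34 + 0.0800·5 + 0.1236·61 + 0.1209·30 + 1.0644·51 + 0.1348·86 + 0.1171·41 = 89.0944
  x_6 = 0.1319·63 + 0.1414·34 + 0.1188·5 + 0.0571·61 + 0.1218·30 + 0.0449·51 + 1.0457·86 + 0.0653·41 = 115.7495
  x_7 = 0.0969·63 + 0.0452·34 + 0.0501·5 + 0.1155·61 + 0.1406·30 + 0.0720·51 + 0.0552·86 + 1.0734·41 = 71.5822

L[2,7] = 0.0988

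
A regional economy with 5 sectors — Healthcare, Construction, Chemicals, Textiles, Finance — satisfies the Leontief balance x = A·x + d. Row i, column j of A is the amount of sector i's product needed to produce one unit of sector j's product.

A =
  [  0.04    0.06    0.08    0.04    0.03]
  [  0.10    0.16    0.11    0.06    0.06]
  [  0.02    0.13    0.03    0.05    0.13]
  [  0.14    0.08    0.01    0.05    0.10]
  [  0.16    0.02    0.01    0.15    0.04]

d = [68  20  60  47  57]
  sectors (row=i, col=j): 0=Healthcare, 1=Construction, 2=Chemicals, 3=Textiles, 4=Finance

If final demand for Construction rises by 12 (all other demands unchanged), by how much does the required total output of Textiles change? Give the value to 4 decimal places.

1.5349

Form M = I − A:
  [  0.96   -0.06   -0.08   -0.04   -0.03]
  [ -0.10    0.84   -0.11   -0.06   -0.06]
  [ -0.02   -0.13    0.97   -0.05   -0.13]
  [ -0.14   -0.08   -0.01    0.95   -0.10]
  [ -0.16   -0.02   -0.01   -0.15    0.96]
Leontief inverse L = M⁻¹:
  [  1.0740    0.1001    0.1012    0.0664    0.0604]
  [  0.1680    1.2402    0.1568    0.1119    0.1157]
  [  0.0834    0.1835    1.0614    0.0975    0.1680]
  [  0.1958    0.1279    0.0433    1.0924    0.1338]
  [  0.2140    0.0644    0.0380    0.1851    1.0768]
Total output x = L · d:
  x_0 = 1.0740·68 + 0.1001·20 + 0.1012·60 + 0.0664·47 + 0.0604·57 = 87.6743
  x_1 = 0.1680·68 + 1.2402·20 + 0.1568·60 + 0.1119·47 + 0.1157·57 = 57.4941
  x_2 = 0.0834·68 + 0.1835·20 + 1.0614·60 + 0.0975·47 + 0.1680·57 = 87.1800
  x_3 = 0.1958·68 + 0.1279·20 + 0.0433·60 + 1.0924·47 + 0.1338·57 = 77.4368
  x_4 = 0.2140·68 + 0.0644·20 + 0.0380·60 + 0.1851·47 + 1.0768·57 = 88.1928
Δx_3 = L[3,1] · Δd_1 = 0.1279 · 12 = 1.5349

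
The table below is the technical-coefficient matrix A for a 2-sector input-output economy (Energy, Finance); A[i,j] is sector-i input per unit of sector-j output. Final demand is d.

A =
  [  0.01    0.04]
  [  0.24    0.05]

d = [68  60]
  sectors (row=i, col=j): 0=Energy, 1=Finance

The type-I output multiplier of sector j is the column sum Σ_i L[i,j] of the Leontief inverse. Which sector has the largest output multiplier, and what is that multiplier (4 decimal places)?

Form M = I − A:
  [  0.99   -0.04]
  [ -0.24    0.95]
Leontief inverse L = M⁻¹:
  [  1.0205    0.0430]
  [  0.2578    1.0635]
Total output x = L · d:
  x_0 = 1.0205·68 + 0.0430·60 = 71.9734
  x_1 = 0.2578·68 + 1.0635·60 = 81.3406
Output multipliers (column sums of L):
  Energy: 1.2783
  Finance: 1.1065

Energy (1.2783)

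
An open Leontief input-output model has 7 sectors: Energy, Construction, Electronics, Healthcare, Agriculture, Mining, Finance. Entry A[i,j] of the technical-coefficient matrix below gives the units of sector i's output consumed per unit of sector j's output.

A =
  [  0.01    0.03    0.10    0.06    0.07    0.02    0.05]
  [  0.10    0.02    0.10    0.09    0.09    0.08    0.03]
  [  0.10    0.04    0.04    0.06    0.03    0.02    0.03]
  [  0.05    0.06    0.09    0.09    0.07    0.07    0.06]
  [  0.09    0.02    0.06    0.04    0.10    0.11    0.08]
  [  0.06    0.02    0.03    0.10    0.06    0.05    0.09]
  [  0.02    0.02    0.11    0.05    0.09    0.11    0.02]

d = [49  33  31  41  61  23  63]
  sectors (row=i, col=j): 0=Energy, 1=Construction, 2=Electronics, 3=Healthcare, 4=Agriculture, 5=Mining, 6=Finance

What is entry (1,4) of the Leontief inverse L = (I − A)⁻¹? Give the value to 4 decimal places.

Form M = I − A:
  [  0.99   -0.03   -0.10   -0.06   -0.07   -0.02   -0.05]
  [ -0.10    0.98   -0.10   -0.09   -0.09   -0.08   -0.03]
  [ -0.10   -0.04    0.96   -0.06   -0.03   -0.02   -0.03]
  [ -0.05   -0.06   -0.09    0.91   -0.07   -0.07   -0.06]
  [ -0.09   -0.02   -0.06   -0.04    0.90   -0.11   -0.08]
  [ -0.06   -0.02   -0.03   -0.10   -0.06    0.95   -0.09]
  [ -0.02   -0.02   -0.11   -0.05   -0.09   -0.11    0.98]
Leontief inverse L = M⁻¹:
  [  1.0496    0.0491    0.1417    0.0991    0.1109    0.0586    0.0799]
  [  0.1531    1.0482    0.1617    0.1499    0.1505    0.1325    0.0785]
  [  0.1308    0.0579    1.0831    0.0977    0.0690    0.0523    0.0580]
  [  0.1037    0.0871    0.1517    1.1495    0.1301    0.1246    0.1050]
  [  0.1400    0.0449    0.1210    0.0980    1.1620    0.1659    0.1283]
  [  0.0999    0.0430    0.0850    0.1492    0.1126    1.0990    0.1283]
  [  0.0686    0.0423    0.1561    0.1005    0.1391    0.1547    1.0617]
Total output x = L · d:
  x_0 = 1.0496·49 + 0.0491·33 + 0.1417·31 + 0.0991·41 + 0.1109·61 + 0.0586·23 + 0.0799·63 = 74.6487
  x_1 = 0.1531·49 + 1.0482·33 + 0.1617·31 + 0.1499·41 + 0.1505·61 + 0.1325·23 + 0.0785·63 = 70.4216
  x_2 = 0.1308·49 + 0.0579·33 + 1.0831·31 + 0.0977·41 + 0.0690·61 + 0.0523·23 + 0.0580·63 = 54.9647
  x_3 = 0.1037·49 + 0.0871·33 + 0.1517·31 + 1.1495·41 + 0.1301·61 + 0.1246·23 + 0.1050·63 = 77.2049
  x_4 = 0.1400·49 + 0.0449·33 + 0.1210·31 + 0.0980·41 + 1.1620·61 + 0.1659·23 + 0.1283·63 = 98.8962
  x_5 = 0.0999·49 + 0.0430·33 + 0.0850·31 + 0.1492·41 + 0.1126·61 + 1.0990·23 + 0.1283·63 = 55.2931
  x_6 = 0.0686·49 + 0.0423·33 + 0.1561·31 + 0.1005·41 + 0.1391·61 + 0.1547·23 + 1.0617·63 = 92.6435

L[1,4] = 0.1505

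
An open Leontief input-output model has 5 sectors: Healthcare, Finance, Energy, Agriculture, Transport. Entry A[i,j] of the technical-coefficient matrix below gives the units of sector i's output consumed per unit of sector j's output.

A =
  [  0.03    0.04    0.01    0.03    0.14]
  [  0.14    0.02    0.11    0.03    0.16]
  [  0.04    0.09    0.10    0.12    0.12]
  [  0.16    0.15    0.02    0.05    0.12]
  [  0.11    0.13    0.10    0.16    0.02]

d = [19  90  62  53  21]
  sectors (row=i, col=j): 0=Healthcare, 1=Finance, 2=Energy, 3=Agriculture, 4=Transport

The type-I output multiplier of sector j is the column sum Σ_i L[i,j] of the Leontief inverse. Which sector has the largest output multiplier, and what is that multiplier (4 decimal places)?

Form M = I − A:
  [  0.97   -0.04   -0.01   -0.03   -0.14]
  [ -0.14    0.98   -0.11   -0.03   -0.16]
  [ -0.04   -0.09    0.90   -0.12   -0.12]
  [ -0.16   -0.15   -0.02    0.95   -0.12]
  [ -0.11   -0.13   -0.10   -0.16    0.98]
Leontief inverse L = M⁻¹:
  [  1.0774    0.0833    0.0440    0.0728    0.1818]
  [  0.2085    1.0917    0.1648    0.1024    0.2407]
  [  0.1279    0.1692    1.1610    0.1917    0.2115]
  [  0.2425    0.2161    0.0778    1.1133    0.2158]
  [  0.2012    0.2067    0.1580    0.2231    1.1296]
Total output x = L · d:
  x_0 = 1.0774·19 + 0.0833·90 + 0.0440·62 + 0.0728·53 + 0.1818·21 = 38.3694
  x_1 = 0.2085·19 + 1.0917·90 + 0.1648·62 + 0.1024·53 + 0.2407·21 = 122.9114
  x_2 = 0.1279·19 + 0.1692·90 + 1.1610·62 + 0.1917·53 + 0.2115·21 = 104.2424
  x_3 = 0.2425·19 + 0.2161·90 + 0.0778·62 + 1.1133·53 + 0.2158·21 = 92.4131
  x_4 = 0.2012·19 + 0.2067·90 + 0.1580·62 + 0.2231·53 + 1.1296·21 = 67.7647
Output multipliers (column sums of L):
  Healthcare: 1.8576
  Finance: 1.7670
  Energy: 1.6055
  Agriculture: 1.7033
  Transport: 1.9794

Transport (1.9794)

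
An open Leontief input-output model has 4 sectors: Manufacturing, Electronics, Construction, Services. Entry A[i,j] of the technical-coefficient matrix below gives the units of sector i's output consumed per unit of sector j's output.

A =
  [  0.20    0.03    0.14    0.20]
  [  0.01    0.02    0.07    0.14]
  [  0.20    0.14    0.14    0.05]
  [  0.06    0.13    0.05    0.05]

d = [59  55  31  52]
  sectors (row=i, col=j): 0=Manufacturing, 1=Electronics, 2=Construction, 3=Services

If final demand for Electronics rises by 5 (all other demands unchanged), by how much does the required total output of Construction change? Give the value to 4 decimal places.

1.0466

Form M = I − A:
  [  0.80   -0.03   -0.14   -0.20]
  [ -0.01    0.98   -0.07   -0.14]
  [ -0.20   -0.14    0.86   -0.05]
  [ -0.06   -0.13   -0.05    0.95]
Leontief inverse L = M⁻¹:
  [  1.3361    0.1172    0.2452    0.3115]
  [  0.0524    1.0599    0.1048    0.1728]
  [  0.3256    0.2093    1.2424    0.1648]
  [  0.1087    0.1635    0.0952    1.1046]
Total output x = L · d:
  x_0 = 1.3361·59 + 0.1172·55 + 0.2452·31 + 0.3115·52 = 109.0753
  x_1 = 0.0524·59 + 1.0599·55 + 0.1048·31 + 0.1728·52 = 73.6208
  x_2 = 0.3256·59 + 0.2093·55 + 1.2424·31 + 0.1648·52 = 77.8043
  x_3 = 0.1087·59 + 0.1635·55 + 0.0952·31 + 1.1046·52 = 75.7952
Δx_2 = L[2,1] · Δd_1 = 0.2093 · 5 = 1.0466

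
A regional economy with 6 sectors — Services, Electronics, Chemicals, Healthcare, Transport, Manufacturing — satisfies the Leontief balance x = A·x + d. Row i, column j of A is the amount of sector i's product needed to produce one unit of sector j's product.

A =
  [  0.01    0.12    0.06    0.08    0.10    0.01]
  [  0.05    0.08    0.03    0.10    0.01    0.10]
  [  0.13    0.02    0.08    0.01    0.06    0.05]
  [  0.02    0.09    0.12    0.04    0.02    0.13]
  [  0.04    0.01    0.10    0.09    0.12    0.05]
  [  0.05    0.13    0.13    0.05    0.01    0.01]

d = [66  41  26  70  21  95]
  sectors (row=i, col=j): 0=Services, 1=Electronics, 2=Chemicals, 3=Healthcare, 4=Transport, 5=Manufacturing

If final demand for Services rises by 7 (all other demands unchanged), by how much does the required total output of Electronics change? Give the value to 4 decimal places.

0.5539

Form M = I − A:
  [  0.99   -0.12   -0.06   -0.08   -0.10   -0.01]
  [ -0.05    0.92   -0.03   -0.10   -0.01   -0.10]
  [ -0.13   -0.02    0.92   -0.01   -0.06   -0.05]
  [ -0.02   -0.09   -0.12    0.96   -0.02   -0.13]
  [ -0.04   -0.01   -0.10   -0.09    0.88   -0.05]
  [ -0.05   -0.13   -0.13   -0.05   -0.01    0.99]
Leontief inverse L = M⁻¹:
  [  1.0432    0.1593    0.1108    0.1198    0.1313    0.0546]
  [  0.0791    1.1323    0.0829    0.1357    0.0322    0.1388]
  [  0.1597    0.0614    1.1264    0.0445    0.0975    0.0755]
  [  0.0626    0.1416    0.1780    1.0767    0.0472    0.1677]
  [  0.0779    0.0514    0.1621    0.1270    1.1608    0.0895]
  [  0.0880    0.1725    0.1750    0.0854    0.0378    1.0504]
Total output x = L · d:
  x_0 = 1.0432·66 + 0.1593·41 + 0.1108·26 + 0.1198·70 + 0.1313·21 + 0.0546·95 = 94.5963
  x_1 = 0.0791·66 + 1.1323·41 + 0.0829·26 + 0.1357·70 + 0.0322·21 + 0.1388·95 = 77.1588
  x_2 = 0.1597·66 + 0.0614·41 + 1.1264·26 + 0.0445·70 + 0.0975·21 + 0.0755·95 = 54.6760
  x_3 = 0.0626·66 + 0.1416·41 + 0.1780·26 + 1.0767·70 + 0.0472·21 + 0.1677·95 = 106.8538
  x_4 = 0.0779·66 + 0.0514·41 + 0.1621·26 + 0.1270·70 + 1.1608·21 + 0.0895·95 = 53.2262
  x_5 = 0.0880·66 + 0.1725·41 + 0.1750·26 + 0.0854·70 + 0.0378·21 + 1.0504·95 = 123.9831
Δx_1 = L[1,0] · Δd_0 = 0.0791 · 7 = 0.5539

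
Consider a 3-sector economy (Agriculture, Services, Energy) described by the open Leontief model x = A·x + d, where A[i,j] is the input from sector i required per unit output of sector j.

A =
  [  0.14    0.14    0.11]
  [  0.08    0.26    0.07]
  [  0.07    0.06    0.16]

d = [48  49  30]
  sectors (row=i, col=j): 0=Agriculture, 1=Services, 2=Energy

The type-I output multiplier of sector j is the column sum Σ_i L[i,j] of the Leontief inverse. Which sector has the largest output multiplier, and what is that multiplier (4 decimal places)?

Services (1.7494)

Form M = I − A:
  [  0.86   -0.14   -0.11]
  [ -0.08    0.74   -0.07]
  [ -0.07   -0.06    0.84]
Leontief inverse L = M⁻¹:
  [  1.1997    0.2413    0.1772]
  [  0.1401    1.3887    0.1341]
  [  0.1100    0.1193    1.2148]
Total output x = L · d:
  x_0 = 1.1997·48 + 0.2413·49 + 0.1772·30 = 74.7254
  x_1 = 0.1401·48 + 1.3887·49 + 0.1341·30 = 78.7945
  x_2 = 0.1100·48 + 0.1193·49 + 1.2148·30 = 47.5696
Output multipliers (column sums of L):
  Agriculture: 1.4497
  Services: 1.7494
  Energy: 1.5261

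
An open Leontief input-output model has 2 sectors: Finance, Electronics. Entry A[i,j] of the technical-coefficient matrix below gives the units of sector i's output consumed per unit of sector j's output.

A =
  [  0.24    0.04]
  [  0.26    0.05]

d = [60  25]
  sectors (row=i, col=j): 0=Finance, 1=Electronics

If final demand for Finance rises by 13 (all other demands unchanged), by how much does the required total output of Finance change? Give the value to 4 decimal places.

17.3553

Form M = I − A:
  [  0.76   -0.04]
  [ -0.26    0.95]
Leontief inverse L = M⁻¹:
  [  1.3350    0.0562]
  [  0.3654    1.0680]
Total output x = L · d:
  x_0 = 1.3350·60 + 0.0562·25 = 81.5065
  x_1 = 0.3654·60 + 1.0680·25 = 48.6228
Δx_0 = L[0,0] · Δd_0 = 1.3350 · 13 = 17.3553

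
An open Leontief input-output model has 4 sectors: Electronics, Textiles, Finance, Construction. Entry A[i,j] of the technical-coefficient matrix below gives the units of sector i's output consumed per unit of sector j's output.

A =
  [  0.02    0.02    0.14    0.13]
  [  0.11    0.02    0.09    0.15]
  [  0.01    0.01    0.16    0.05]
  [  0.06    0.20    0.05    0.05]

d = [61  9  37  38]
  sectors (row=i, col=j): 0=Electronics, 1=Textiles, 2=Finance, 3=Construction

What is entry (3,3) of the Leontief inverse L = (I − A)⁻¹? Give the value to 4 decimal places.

L[3,3] = 1.1073

Form M = I − A:
  [  0.98   -0.02   -0.14   -0.13]
  [ -0.11    0.98   -0.09   -0.15]
  [ -0.01   -0.01    0.84   -0.05]
  [ -0.06   -0.20   -0.05    0.95]
Leontief inverse L = M⁻¹:
  [  1.0385    0.0559    0.1886    0.1609]
  [  0.1328    1.0642    0.1477    0.1940]
  [  0.0196    0.0270    1.2008    0.0701]
  [  0.0946    0.2290    0.1062    1.1073]
Total output x = L · d:
  x_0 = 1.0385·61 + 0.0559·9 + 0.1886·37 + 0.1609·38 = 76.9426
  x_1 = 0.1328·61 + 1.0642·9 + 0.1477·37 + 0.1940·38 = 30.5177
  x_2 = 0.0196·61 + 0.0270·9 + 1.2008·37 + 0.0701·38 = 48.5316
  x_3 = 0.0946·61 + 0.2290·9 + 0.1062·37 + 1.1073·38 = 53.8386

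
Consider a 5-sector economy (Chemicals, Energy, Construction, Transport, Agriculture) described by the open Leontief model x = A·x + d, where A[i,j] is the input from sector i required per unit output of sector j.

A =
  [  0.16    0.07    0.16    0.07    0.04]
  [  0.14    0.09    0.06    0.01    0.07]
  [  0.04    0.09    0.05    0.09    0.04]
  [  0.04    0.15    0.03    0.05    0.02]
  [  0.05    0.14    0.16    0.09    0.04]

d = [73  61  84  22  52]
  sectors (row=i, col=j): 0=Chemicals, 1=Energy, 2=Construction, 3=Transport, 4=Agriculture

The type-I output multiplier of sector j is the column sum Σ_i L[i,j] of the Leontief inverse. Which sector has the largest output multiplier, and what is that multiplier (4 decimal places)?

Form M = I − A:
  [  0.84   -0.07   -0.16   -0.07   -0.04]
  [ -0.14    0.91   -0.06   -0.01   -0.07]
  [ -0.04   -0.09    0.95   -0.09   -0.04]
  [ -0.04   -0.15   -0.03    0.95   -0.02]
  [ -0.05   -0.14   -0.16   -0.09    0.96]
Leontief inverse L = M⁻¹:
  [  1.2369    0.1499    0.2342    0.1220    0.0748]
  [  0.2059    1.1503    0.1255    0.0485    0.0987]
  [  0.0850    0.1431    1.0901    0.1169    0.0618]
  [  0.0897    0.1971    0.0687    1.0719    0.0433]
  [  0.1170    0.2179    0.2186    0.1334    1.0743]
Total output x = L · d:
  x_0 = 1.2369·73 + 0.1499·61 + 0.2342·84 + 0.1220·22 + 0.0748·52 = 125.6843
  x_1 = 0.2059·73 + 1.1503·61 + 0.1255·84 + 0.0485·22 + 0.0987·52 = 101.9395
  x_2 = 0.0850·73 + 0.1431·61 + 1.0901·84 + 0.1169·22 + 0.0618·52 = 112.2923
  x_3 = 0.0897·73 + 0.1971·61 + 0.0687·84 + 1.0719·22 + 0.0433·52 = 50.1758
  x_4 = 0.1170·73 + 0.2179·61 + 0.2186·84 + 0.1334·22 + 1.0743·52 = 98.9983
Output multipliers (column sums of L):
  Chemicals: 1.7345
  Energy: 1.8583
  Construction: 1.7371
  Transport: 1.4927
  Agriculture: 1.3529

Energy (1.8583)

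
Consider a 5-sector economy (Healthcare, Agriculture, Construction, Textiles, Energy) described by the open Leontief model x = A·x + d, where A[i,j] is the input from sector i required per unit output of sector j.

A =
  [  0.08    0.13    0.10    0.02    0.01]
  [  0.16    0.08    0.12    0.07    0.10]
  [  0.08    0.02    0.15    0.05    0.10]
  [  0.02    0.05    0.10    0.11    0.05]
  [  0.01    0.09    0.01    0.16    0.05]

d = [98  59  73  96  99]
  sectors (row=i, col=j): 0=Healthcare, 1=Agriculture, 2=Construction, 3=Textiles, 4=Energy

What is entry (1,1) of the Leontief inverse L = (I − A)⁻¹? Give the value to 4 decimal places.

L[1,1] = 1.1448

Form M = I − A:
  [  0.92   -0.13   -0.10   -0.02   -0.01]
  [ -0.16    0.92   -0.12   -0.07   -0.10]
  [ -0.08   -0.02    0.85   -0.05   -0.10]
  [ -0.02   -0.05   -0.10    0.89   -0.05]
  [ -0.01   -0.09   -0.01   -0.16    0.95]
Leontief inverse L = M⁻¹:
  [  1.1329    0.1717    0.1649    0.0573    0.0504]
  [  0.2215    1.1448    0.2052    0.1338    0.1515]
  [  0.1201    0.0626    1.2130    0.1011    0.1409]
  [  0.0538    0.0822    0.1549    1.1555    0.0863]
  [  0.0432    0.1248    0.0600    0.2090    1.0835]
Total output x = L · d:
  x_0 = 1.1329·98 + 0.1717·59 + 0.1649·73 + 0.0573·96 + 0.0504·99 = 143.6808
  x_1 = 0.2215·98 + 1.1448·59 + 0.2052·73 + 0.1338·96 + 0.1515·99 = 132.0684
  x_2 = 0.1201·98 + 0.0626·59 + 1.2130·73 + 0.1011·96 + 0.1409·99 = 127.6615
  x_3 = 0.0538·98 + 0.0822·59 + 0.1549·73 + 1.1555·96 + 0.0863·99 = 140.9087
  x_4 = 0.0432·98 + 0.1248·59 + 0.0600·73 + 0.2090·96 + 1.0835·99 = 143.3105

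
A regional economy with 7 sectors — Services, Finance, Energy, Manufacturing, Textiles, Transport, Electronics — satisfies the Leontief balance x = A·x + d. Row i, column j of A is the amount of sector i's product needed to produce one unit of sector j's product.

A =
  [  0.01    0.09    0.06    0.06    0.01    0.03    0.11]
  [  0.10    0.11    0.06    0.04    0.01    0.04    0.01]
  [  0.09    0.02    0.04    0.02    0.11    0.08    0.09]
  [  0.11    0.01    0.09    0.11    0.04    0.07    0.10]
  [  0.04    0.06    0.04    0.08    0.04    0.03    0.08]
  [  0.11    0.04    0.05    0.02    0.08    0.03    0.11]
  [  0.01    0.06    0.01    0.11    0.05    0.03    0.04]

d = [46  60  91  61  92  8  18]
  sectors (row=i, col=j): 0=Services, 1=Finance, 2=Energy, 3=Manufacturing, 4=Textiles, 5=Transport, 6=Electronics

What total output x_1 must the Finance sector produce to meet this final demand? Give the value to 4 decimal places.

Form M = I − A:
  [  0.99   -0.09   -0.06   -0.06   -0.01   -0.03   -0.11]
  [ -0.10    0.89   -0.06   -0.04   -0.01   -0.04   -0.01]
  [ -0.09   -0.02    0.96   -0.02   -0.11   -0.08   -0.09]
  [ -0.11   -0.01   -0.09    0.89   -0.04   -0.07   -0.10]
  [ -0.04   -0.06   -0.04   -0.08    0.96   -0.03   -0.08]
  [ -0.11   -0.04   -0.05   -0.02   -0.08    0.97   -0.11]
  [ -0.01   -0.06   -0.01   -0.11   -0.05   -0.03    0.96]
Leontief inverse L = M⁻¹:
  [  1.0518    0.1250    0.0894    0.1020    0.0395    0.0583    0.1508]
  [  0.1426    1.1502    0.0934    0.0750    0.0358    0.0678    0.0556]
  [  0.1312    0.0628    1.0736    0.0696    0.1448    0.1093    0.1482]
  [  0.1656    0.0554    0.1348    1.1719    0.0849    0.1111    0.1741]
  [  0.0807    0.0943    0.0714    0.1241    1.0682    0.0582    0.1255]
  [  0.1475    0.0837    0.0825    0.0696    0.1115    1.0593    0.1634]
  [  0.0490    0.0877    0.0397    0.1494    0.0730    0.0548    1.0798]
Total output x = L · d:
  x_0 = 1.0518·46 + 0.1250·60 + 0.0894·91 + 0.1020·61 + 0.0395·92 + 0.0583·8 + 0.1508·18 = 77.0459
  x_1 = 0.1426·46 + 1.1502·60 + 0.0934·91 + 0.0750·61 + 0.0358·92 + 0.0678·8 + 0.0556·18 = 93.4879
  x_2 = 0.1312·46 + 0.0628·60 + 1.0736·91 + 0.0696·61 + 0.1448·92 + 0.1093·8 + 0.1482·18 = 128.6013
  x_3 = 0.1656·46 + 0.0554·60 + 0.1348·91 + 1.1719·61 + 0.0849·92 + 0.1111·8 + 0.1741·18 = 106.5304
  x_4 = 0.0807·46 + 0.0943·60 + 0.0714·91 + 0.1241·61 + 1.0682·92 + 0.0582·8 + 0.1255·18 = 124.4393
  x_5 = 0.1475·46 + 0.0837·60 + 0.0825·91 + 0.0696·61 + 0.1115·92 + 1.0593·8 + 0.1634·18 = 45.2396
  x_6 = 0.0490·46 + 0.0877·60 + 0.0397·91 + 0.1494·61 + 0.0730·92 + 0.0548·8 + 1.0798·18 = 46.8367

93.4879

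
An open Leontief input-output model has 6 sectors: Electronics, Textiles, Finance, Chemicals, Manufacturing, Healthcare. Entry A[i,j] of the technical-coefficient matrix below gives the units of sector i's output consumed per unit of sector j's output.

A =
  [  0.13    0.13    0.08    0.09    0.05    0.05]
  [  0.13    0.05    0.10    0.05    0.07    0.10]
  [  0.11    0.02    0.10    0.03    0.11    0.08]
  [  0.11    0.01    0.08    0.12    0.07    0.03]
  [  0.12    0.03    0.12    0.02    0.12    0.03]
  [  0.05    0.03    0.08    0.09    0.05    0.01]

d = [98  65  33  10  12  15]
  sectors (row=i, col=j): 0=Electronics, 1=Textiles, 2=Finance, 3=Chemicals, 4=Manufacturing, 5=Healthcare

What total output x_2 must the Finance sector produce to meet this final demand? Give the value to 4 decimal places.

67.1499

Form M = I − A:
  [  0.87   -0.13   -0.08   -0.09   -0.05   -0.05]
  [ -0.13    0.95   -0.10   -0.05   -0.07   -0.10]
  [ -0.11   -0.02    0.90   -0.03   -0.11   -0.08]
  [ -0.11   -0.01   -0.08    0.88   -0.07   -0.03]
  [ -0.12   -0.03   -0.12   -0.02    0.88   -0.03]
  [ -0.05   -0.03   -0.08   -0.09   -0.05    0.99]
Leontief inverse L = M⁻¹:
  [  1.2411    0.1823    0.1703    0.1565    0.1246    0.1034]
  [  0.2289    1.0980    0.1837    0.1101    0.1403    0.1449]
  [  0.1995    0.0623    1.1770    0.0803    0.1766    0.1193]
  [  0.1967    0.0487    0.1507    1.1742    0.1311    0.0666]
  [  0.2126    0.0738    0.1979    0.0671    1.1885    0.0722]
  [  0.1144    0.0557    0.1330    0.1279    0.0968    1.0391]
Total output x = L · d:
  x_0 = 1.2411·98 + 0.1823·65 + 0.1703·33 + 0.1565·10 + 0.1246·12 + 0.1034·15 = 143.7067
  x_1 = 0.2289·98 + 1.0980·65 + 0.1837·33 + 0.1101·10 + 0.1403·12 + 0.1449·15 = 104.8206
  x_2 = 0.1995·98 + 0.0623·65 + 1.1770·33 + 0.0803·10 + 0.1766·12 + 0.1193·15 = 67.1499
  x_3 = 0.1967·98 + 0.0487·65 + 0.1507·33 + 1.1742·10 + 0.1311·12 + 0.0666·15 = 41.7247
  x_4 = 0.2126·98 + 0.0738·65 + 0.1979·33 + 0.0671·10 + 1.1885·12 + 0.0722·15 = 48.1808
  x_5 = 0.1144·98 + 0.0557·65 + 0.1330·33 + 0.1279·10 + 0.0968·12 + 1.0391·15 = 37.2386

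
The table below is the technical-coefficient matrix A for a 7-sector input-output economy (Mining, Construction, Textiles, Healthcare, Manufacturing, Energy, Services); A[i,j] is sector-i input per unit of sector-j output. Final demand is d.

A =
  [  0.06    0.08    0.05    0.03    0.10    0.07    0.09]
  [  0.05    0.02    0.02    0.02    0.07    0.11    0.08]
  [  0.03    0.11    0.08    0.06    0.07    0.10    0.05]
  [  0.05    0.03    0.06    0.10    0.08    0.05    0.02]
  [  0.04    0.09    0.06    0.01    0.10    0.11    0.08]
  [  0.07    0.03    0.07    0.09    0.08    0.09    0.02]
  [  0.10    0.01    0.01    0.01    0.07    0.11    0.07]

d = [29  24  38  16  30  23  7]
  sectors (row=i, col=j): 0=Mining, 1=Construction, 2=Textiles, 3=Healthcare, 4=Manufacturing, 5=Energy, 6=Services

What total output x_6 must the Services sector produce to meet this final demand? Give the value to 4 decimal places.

23.2167

Form M = I − A:
  [  0.94   -0.08   -0.05   -0.03   -0.10   -0.07   -0.09]
  [ -0.05    0.98   -0.02   -0.02   -0.07   -0.11   -0.08]
  [ -0.03   -0.11    0.92   -0.06   -0.07   -0.10   -0.05]
  [ -0.05   -0.03   -0.06    0.90   -0.08   -0.05   -0.02]
  [ -0.04   -0.09   -0.06   -0.01    0.90   -0.11   -0.08]
  [ -0.07   -0.03   -0.07   -0.09   -0.08    0.91   -0.02]
  [ -0.10   -0.01   -0.01   -0.01   -0.07   -0.11    0.93]
Leontief inverse L = M⁻¹:
  [  1.1105    0.1247    0.0915    0.0646    0.1705    0.1519    0.1424]
  [  0.0911    1.0534    0.0537    0.0500    0.1252    0.1724    0.1179]
  [  0.0800    0.1557    1.1256    0.1022    0.1417    0.1835    0.1000]
  [  0.0877    0.0697    0.0985    1.1356    0.1383    0.1122    0.0585]
  [  0.0914    0.1355    0.1037    0.0470    1.1716    0.1950    0.1321]
  [  0.1144    0.0761    0.1152    0.1318    0.1476    1.1624    0.0644]
  [  0.1426    0.0464    0.0450    0.0399    0.1283    0.1735    1.1111]
Total output x = L · d:
  x_0 = 1.1105·29 + 0.1247·24 + 0.0915·38 + 0.0646·16 + 0.1705·30 + 0.1519·23 + 0.1424·7 = 49.3152
  x_1 = 0.0911·29 + 1.0534·24 + 0.0537·38 + 0.0500·16 + 0.1252·30 + 0.1724·23 + 0.1179·7 = 39.3052
  x_2 = 0.0800·29 + 0.1557·24 + 1.1256·38 + 0.1022·16 + 0.1417·30 + 0.1835·23 + 0.1000·7 = 59.6363
  x_3 = 0.0877·29 + 0.0697·24 + 0.0985·38 + 1.1356·16 + 0.1383·30 + 0.1122·23 + 0.0585·7 = 33.2688
  x_4 = 0.0914·29 + 0.1355·24 + 0.1037·38 + 0.0470·16 + 1.1716·30 + 0.1950·23 + 0.1321·7 = 51.1507
  x_5 = 0.1144·29 + 0.0761·24 + 0.1152·38 + 0.1318·16 + 0.1476·30 + 1.1624·23 + 0.0644·7 = 43.2487
  x_6 = 0.1426·29 + 0.0464·24 + 0.0450·38 + 0.0399·16 + 0.1283·30 + 0.1735·23 + 1.1111·7 = 23.2167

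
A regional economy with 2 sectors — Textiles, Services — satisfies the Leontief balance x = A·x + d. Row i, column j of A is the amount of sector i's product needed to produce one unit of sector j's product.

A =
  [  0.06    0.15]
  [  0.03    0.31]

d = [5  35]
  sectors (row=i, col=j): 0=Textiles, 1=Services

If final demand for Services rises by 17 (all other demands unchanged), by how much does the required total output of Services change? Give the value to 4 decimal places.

Form M = I − A:
  [  0.94   -0.15]
  [ -0.03    0.69]
Leontief inverse L = M⁻¹:
  [  1.0713    0.2329]
  [  0.0466    1.4594]
Total output x = L · d:
  x_0 = 1.0713·5 + 0.2329·35 = 13.5072
  x_1 = 0.0466·5 + 1.4594·35 = 51.3119
Δx_1 = L[1,1] · Δd_1 = 1.4594 · 17 = 24.8098

24.8098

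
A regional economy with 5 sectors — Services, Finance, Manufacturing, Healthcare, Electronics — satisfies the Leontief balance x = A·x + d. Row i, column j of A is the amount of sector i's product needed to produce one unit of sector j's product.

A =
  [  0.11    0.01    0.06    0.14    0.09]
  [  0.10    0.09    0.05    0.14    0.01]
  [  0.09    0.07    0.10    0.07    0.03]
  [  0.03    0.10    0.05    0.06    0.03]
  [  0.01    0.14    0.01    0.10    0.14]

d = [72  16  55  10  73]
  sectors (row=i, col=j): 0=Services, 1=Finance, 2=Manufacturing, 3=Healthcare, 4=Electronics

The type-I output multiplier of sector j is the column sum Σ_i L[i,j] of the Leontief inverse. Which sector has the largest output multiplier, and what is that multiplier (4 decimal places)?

Form M = I − A:
  [  0.89   -0.01   -0.06   -0.14   -0.09]
  [ -0.10    0.91   -0.05   -0.14   -0.01]
  [ -0.09   -0.07    0.90   -0.07   -0.03]
  [ -0.03   -0.10   -0.05    0.94   -0.03]
  [ -0.01   -0.14   -0.01   -0.10    0.86]
Leontief inverse L = M⁻¹:
  [  1.1482    0.0620    0.0926    0.2011    0.1311]
  [  0.1432    1.1349    0.0842    0.2007    0.0381]
  [  0.1322    0.1117    1.1338    0.1270    0.0591]
  [  0.0604    0.1351    0.0734    1.1036    0.0489]
  [  0.0452    0.2025    0.0365    0.1648    1.1769]
Total output x = L · d:
  x_0 = 1.1482·72 + 0.0620·16 + 0.0926·55 + 0.2011·10 + 0.1311·73 = 100.3383
  x_1 = 0.1432·72 + 1.1349·16 + 0.0842·55 + 0.2007·10 + 0.0381·73 = 37.8883
  x_2 = 0.1322·72 + 0.1117·16 + 1.1338·55 + 0.1270·10 + 0.0591·73 = 79.2503
  x_3 = 0.0604·72 + 0.1351·16 + 0.0734·55 + 1.1036·10 + 0.0489·73 = 25.1526
  x_4 = 0.0452·72 + 0.2025·16 + 0.0365·55 + 0.1648·10 + 1.1769·73 = 96.0645
Output multipliers (column sums of L):
  Services: 1.5291
  Finance: 1.6462
  Manufacturing: 1.4205
  Healthcare: 1.7972
  Electronics: 1.4542

Healthcare (1.7972)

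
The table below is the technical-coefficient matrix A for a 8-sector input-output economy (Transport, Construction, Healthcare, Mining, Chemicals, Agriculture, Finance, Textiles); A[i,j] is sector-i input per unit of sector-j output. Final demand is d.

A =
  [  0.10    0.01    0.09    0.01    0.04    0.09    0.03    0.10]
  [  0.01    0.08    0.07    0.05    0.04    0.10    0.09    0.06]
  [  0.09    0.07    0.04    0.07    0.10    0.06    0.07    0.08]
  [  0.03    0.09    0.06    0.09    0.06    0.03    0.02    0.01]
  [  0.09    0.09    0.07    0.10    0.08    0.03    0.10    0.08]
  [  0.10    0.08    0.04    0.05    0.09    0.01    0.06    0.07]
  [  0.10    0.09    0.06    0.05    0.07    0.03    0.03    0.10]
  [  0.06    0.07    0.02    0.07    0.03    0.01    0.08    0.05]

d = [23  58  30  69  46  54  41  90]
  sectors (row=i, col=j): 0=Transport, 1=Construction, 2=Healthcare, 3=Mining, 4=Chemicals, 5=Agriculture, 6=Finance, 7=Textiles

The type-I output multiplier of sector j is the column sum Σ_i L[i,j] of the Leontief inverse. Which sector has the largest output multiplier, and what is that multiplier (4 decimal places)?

Construction (2.1460)

Form M = I − A:
  [  0.90   -0.01   -0.09   -0.01   -0.04   -0.09   -0.03   -0.10]
  [ -0.01    0.92   -0.07   -0.05   -0.04   -0.10   -0.09   -0.06]
  [ -0.09   -0.07    0.96   -0.07   -0.10   -0.06   -0.07   -0.08]
  [ -0.03   -0.09   -0.06    0.91   -0.06   -0.03   -0.02   -0.01]
  [ -0.09   -0.09   -0.07   -0.10    0.92   -0.03   -0.10   -0.08]
  [ -0.10   -0.08   -0.04   -0.05   -0.09    0.99   -0.06   -0.07]
  [ -0.10   -0.09   -0.06   -0.05   -0.07   -0.03    0.97   -0.10]
  [ -0.06   -0.07   -0.02   -0.07   -0.03   -0.01   -0.08    0.95]
Leontief inverse L = M⁻¹:
  [  1.1734    0.0720    0.1408    0.0634    0.0985    0.1317    0.0866    0.1677]
  [  0.0808    1.1555    0.1245    0.1115    0.1044    0.1440    0.1513    0.1285]
  [  0.1730    0.1523    1.1070    0.1404    0.1706    0.1135    0.1401    0.1600]
  [  0.0805    0.1485    0.1060    1.1403    0.1098    0.0693    0.0680    0.0603]
  [  0.1787    0.1812    0.1437    0.1776    1.1574    0.0907    0.1751    0.1668]
  [  0.1707    0.1494    0.0993    0.1098    0.1493    1.0597    0.1211    0.1403]
  [  0.1730    0.1623    0.1201    0.1125    0.1319    0.0817    1.0952    0.1722]
  [  0.1116    0.1248    0.0649    0.1154    0.0748    0.0473    0.1236    1.1017]
Total output x = L · d:
  x_0 = 1.1734·23 + 0.0720·58 + 0.1408·30 + 0.0634·69 + 0.0985·46 + 0.1317·54 + 0.0866·41 + 0.1677·90 = 70.0478
  x_1 = 0.0808·23 + 1.1555·58 + 0.1245·30 + 0.1115·69 + 0.1044·46 + 0.1440·54 + 0.1513·41 + 0.1285·90 = 110.6551
  x_2 = 0.1730·23 + 0.1523·58 + 1.1070·30 + 0.1404·69 + 0.1706·46 + 0.1135·54 + 0.1401·41 + 0.1600·90 = 89.8276
  x_3 = 0.0805·23 + 0.1485·58 + 0.1060·30 + 1.1403·69 + 0.1098·46 + 0.0693·54 + 0.0680·41 + 0.0603·90 = 109.3382
  x_4 = 0.1787·23 + 0.1812·58 + 0.1437·30 + 0.1776·69 + 1.1574·46 + 0.0907·54 + 0.1751·41 + 0.1668·90 = 111.5095
  x_5 = 0.1707·23 + 0.1494·58 + 0.0993·30 + 0.1098·69 + 0.1493·46 + 1.0597·54 + 0.1211·41 + 0.1403·90 = 104.8353
  x_6 = 0.1730·23 + 0.1623·58 + 0.1201·30 + 0.1125·69 + 0.1319·46 + 0.0817·54 + 1.0952·41 + 0.1722·90 = 95.6341
  x_7 = 0.1116·23 + 0.1248·58 + 0.0649·30 + 0.1154·69 + 0.0748·46 + 0.0473·54 + 0.1236·41 + 1.1017·90 = 129.9403
Output multipliers (column sums of L):
  Transport: 2.1418
  Construction: 2.1460
  Healthcare: 1.9064
  Mining: 1.9710
  Chemicals: 1.9967
  Agriculture: 1.7380
  Finance: 1.9608
  Textiles: 2.0975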